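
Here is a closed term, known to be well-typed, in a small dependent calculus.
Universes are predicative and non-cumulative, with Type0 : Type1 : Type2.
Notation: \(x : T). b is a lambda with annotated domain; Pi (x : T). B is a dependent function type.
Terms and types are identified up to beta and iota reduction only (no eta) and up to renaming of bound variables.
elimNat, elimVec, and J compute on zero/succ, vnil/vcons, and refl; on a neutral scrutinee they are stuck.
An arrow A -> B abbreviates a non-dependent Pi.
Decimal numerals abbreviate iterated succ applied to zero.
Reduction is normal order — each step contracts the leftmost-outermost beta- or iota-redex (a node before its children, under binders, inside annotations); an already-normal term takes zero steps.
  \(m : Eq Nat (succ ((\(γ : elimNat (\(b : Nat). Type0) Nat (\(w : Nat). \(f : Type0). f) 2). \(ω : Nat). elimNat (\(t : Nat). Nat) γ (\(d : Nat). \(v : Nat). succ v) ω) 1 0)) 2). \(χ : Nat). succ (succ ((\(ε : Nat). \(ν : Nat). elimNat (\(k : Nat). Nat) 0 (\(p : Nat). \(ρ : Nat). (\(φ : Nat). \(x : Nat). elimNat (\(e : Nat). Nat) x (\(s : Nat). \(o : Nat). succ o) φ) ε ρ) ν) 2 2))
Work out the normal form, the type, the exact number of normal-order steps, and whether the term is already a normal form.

resulting normal form:
  \(m : Eq Nat 2 2). \(γ : Nat). 6
inferred type:
  Eq Nat 2 2 -> Nat -> Nat
reduction steps (normal order): 30
already normal: no
first redex: a beta-redex


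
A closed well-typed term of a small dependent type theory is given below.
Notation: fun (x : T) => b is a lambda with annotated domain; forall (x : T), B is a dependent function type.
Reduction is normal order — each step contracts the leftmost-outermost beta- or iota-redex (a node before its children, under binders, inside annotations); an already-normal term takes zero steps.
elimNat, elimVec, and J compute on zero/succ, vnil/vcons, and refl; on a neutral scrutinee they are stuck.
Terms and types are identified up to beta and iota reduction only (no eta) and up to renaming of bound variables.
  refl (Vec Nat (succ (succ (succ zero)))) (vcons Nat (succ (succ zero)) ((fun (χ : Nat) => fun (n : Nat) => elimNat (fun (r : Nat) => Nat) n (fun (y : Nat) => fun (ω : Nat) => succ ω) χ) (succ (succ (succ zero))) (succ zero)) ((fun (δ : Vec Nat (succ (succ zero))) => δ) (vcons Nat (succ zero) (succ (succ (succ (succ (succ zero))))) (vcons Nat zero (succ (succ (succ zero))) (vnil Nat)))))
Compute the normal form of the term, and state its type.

normal form:
  refl (Vec Nat (succ (succ (succ zero)))) (vcons Nat (succ (succ zero)) (succ (succ (succ (succ zero)))) (vcons Nat (succ zero) (succ (succ (succ (succ (succ zero))))) (vcons Nat zero (succ (succ (succ zero))) (vnil Nat))))
the term's type:
  Eq (Vec Nat (succ (succ (succ zero)))) (vcons Nat (succ (succ zero)) (succ (succ (succ (succ zero)))) (vcons Nat (succ zero) (succ (succ (succ (succ (succ zero))))) (vcons Nat zero (succ (succ (succ zero))) (vnil Nat)))) (vcons Nat (succ (succ zero)) (succ (succ (succ (succ zero)))) (vcons Nat (succ zero) (succ (succ (succ (succ (succ zero))))) (vcons Nat zero (succ (succ (succ zero))) (vnil Nat))))
observation: reduction starts at a beta-redex, and 13 normal-order steps reach the normal form.


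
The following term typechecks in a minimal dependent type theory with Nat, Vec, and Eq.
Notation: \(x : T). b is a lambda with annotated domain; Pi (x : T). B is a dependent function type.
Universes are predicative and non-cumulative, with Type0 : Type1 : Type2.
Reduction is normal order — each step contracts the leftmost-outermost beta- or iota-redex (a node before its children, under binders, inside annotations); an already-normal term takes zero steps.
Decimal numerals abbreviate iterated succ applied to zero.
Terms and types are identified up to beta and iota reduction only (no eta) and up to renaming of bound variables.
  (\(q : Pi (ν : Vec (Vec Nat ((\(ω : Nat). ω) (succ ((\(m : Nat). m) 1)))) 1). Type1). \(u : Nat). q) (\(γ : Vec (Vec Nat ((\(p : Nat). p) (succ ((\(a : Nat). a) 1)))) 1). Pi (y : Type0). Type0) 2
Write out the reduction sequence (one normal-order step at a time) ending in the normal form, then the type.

reduction (normal order):
  (\(q : Pi (ν : Vec (Vec Nat ((\(ω : Nat). ω) (succ ((\(m : Nat). m) 1)))) 1). Type1). \(u : Nat). q) (\(γ : Vec (Vec Nat ((\(p : Nat). p) (succ ((\(a : Nat). a) 1)))) 1). Pi (y : Type0). Type0) 2
  ~> (\(q : Nat). \(ν : Vec (Vec Nat ((\(ω : Nat). ω) (succ ((\(m : Nat). m) 1)))) 1). Pi (u : Type0). Type0) 2
  ~> \(q : Vec (Vec Nat ((\(ν : Nat). ν) (succ ((\(ω : Nat). ω) 1)))) 1). Pi (m : Type0). Type0
  ~> \(q : Vec (Vec Nat (succ ((\(ν : Nat). ν) 1))) 1). Pi (ω : Type0). Type0
  ~> \(q : Vec (Vec Nat 2) 1). Pi (ν : Type0). Type0
inferred type:
  Pi (q : Vec (Vec Nat 2) 1). Type1


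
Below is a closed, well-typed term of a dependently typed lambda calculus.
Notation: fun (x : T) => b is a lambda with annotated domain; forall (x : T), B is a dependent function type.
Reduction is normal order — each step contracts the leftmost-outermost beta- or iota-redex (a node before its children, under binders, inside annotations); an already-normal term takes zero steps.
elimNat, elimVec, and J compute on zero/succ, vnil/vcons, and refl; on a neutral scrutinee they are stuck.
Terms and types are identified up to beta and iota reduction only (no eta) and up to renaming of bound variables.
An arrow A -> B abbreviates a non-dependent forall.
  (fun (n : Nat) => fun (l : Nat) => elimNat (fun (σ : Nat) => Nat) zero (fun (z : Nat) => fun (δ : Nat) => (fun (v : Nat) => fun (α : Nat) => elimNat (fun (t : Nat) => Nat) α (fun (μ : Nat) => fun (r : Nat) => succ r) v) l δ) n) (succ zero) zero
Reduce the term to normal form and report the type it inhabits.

reduced normal form:
  zero
inferred type:
  Nat


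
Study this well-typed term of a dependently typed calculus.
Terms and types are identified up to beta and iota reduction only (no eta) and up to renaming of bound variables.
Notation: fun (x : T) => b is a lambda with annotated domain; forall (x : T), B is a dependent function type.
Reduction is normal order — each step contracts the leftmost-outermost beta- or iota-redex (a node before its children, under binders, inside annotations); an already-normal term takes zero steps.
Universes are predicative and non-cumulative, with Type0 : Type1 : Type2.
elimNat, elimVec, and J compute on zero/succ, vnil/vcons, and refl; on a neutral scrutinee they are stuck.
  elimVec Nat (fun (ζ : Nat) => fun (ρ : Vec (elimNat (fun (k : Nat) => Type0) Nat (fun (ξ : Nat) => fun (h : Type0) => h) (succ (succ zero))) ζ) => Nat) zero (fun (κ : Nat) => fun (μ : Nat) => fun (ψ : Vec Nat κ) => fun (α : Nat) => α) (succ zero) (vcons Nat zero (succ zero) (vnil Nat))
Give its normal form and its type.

reduced normal form:
  zero
inferred type:
  Nat


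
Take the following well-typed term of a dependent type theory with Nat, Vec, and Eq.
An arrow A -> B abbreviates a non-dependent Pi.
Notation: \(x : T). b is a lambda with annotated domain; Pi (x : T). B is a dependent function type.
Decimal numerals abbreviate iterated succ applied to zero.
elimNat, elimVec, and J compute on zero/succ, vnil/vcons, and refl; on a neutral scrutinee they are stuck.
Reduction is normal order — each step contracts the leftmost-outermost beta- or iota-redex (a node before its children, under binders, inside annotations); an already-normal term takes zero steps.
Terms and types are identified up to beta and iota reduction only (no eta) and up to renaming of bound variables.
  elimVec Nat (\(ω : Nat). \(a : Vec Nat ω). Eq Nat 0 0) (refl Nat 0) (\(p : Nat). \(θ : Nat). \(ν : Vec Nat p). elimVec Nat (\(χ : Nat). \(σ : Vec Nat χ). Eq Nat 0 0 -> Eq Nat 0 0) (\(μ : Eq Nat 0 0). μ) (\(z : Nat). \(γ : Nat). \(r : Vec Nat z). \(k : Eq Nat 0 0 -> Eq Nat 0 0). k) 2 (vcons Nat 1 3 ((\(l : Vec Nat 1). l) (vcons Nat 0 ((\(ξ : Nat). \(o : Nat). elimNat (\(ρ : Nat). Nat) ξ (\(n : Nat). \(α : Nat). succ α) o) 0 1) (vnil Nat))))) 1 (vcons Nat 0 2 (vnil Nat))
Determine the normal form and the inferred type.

normal form:
  refl Nat 0
type:
  Eq Nat 0 0
observation: 18 normal-order steps separate the term from its normal form.


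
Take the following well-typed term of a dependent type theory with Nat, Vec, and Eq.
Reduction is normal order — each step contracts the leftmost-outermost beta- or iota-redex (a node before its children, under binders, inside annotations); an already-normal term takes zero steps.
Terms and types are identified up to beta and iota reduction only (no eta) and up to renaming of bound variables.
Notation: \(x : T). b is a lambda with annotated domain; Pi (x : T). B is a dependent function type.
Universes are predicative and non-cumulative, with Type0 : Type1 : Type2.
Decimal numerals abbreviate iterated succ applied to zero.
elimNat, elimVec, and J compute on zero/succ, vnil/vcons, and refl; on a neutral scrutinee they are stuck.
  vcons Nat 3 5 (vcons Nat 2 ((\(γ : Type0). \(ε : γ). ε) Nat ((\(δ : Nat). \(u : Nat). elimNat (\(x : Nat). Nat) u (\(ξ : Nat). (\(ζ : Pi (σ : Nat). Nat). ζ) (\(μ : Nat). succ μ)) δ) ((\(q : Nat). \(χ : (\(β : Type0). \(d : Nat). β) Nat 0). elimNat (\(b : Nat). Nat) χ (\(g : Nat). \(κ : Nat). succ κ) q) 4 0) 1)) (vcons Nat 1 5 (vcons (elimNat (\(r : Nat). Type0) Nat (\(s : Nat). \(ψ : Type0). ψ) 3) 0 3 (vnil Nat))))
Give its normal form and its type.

reduced normal form:
  vcons Nat 3 5 (vcons Nat 2 5 (vcons Nat 1 5 (vcons Nat 0 3 (vnil Nat))))
the term's type:
  Vec Nat 4


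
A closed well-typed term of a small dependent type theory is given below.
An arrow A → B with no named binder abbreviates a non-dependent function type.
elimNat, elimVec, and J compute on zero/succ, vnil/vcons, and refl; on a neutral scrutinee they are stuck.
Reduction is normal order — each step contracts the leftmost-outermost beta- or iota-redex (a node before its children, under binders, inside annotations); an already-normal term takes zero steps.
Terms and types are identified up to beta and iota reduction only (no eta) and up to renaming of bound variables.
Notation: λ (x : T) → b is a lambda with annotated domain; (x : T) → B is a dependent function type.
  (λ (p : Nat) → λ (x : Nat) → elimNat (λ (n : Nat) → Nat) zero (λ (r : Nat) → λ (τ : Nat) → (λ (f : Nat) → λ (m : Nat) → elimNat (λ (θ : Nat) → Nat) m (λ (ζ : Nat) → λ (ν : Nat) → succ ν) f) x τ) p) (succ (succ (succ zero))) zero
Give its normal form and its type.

normal form:
  zero
inferred type:
  Nat
observation: the leftmost-outermost redex is a beta-redex, and normalization takes 21 steps.


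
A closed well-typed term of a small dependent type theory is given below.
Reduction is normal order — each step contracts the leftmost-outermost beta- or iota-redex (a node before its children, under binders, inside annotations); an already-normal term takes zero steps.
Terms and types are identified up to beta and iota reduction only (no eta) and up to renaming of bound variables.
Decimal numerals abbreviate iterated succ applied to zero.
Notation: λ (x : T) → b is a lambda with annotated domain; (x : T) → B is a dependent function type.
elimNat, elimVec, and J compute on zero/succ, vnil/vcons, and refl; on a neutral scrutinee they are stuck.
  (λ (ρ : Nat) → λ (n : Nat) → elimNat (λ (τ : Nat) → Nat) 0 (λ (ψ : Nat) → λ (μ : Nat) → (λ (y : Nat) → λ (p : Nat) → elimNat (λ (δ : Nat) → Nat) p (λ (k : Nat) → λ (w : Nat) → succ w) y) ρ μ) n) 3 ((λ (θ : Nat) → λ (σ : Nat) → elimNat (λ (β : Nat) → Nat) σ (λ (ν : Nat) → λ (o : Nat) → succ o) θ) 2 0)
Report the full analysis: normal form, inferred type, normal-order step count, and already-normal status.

resulting normal form:
  6
the term's type:
  Nat
steps to reach normal form (normal order): 30
started in normal form: no
first contracted redex: a beta-redex


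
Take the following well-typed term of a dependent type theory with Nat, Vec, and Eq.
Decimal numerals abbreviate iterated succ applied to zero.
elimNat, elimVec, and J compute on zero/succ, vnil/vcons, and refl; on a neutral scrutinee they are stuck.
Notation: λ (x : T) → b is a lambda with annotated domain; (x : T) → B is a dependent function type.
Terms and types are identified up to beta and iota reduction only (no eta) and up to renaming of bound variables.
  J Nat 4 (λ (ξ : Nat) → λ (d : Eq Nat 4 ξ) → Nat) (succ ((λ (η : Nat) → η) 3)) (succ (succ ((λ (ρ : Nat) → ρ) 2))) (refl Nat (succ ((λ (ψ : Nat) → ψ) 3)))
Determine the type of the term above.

the term's type:
  Nat


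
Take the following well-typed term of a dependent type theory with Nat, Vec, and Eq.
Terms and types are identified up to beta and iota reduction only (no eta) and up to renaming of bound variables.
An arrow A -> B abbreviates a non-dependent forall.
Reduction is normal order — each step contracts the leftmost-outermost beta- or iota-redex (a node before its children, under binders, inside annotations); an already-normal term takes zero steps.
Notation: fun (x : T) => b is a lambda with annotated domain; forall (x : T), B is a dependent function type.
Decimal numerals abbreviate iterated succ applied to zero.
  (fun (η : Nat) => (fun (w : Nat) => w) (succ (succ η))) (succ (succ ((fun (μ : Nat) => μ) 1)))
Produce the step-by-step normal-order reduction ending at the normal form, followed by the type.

normal-order reduction:
  (fun (η : Nat) => (fun (w : Nat) => w) (succ (succ η))) (succ (succ ((fun (μ : Nat) => μ) 1)))
  ~> (fun (η : Nat) => η) (succ (succ (succ (succ ((fun (w : Nat) => w) 1)))))
  ~> succ (succ (succ (succ ((fun (η : Nat) => η) 1))))
  ~> 5
the term's type:
  Nat


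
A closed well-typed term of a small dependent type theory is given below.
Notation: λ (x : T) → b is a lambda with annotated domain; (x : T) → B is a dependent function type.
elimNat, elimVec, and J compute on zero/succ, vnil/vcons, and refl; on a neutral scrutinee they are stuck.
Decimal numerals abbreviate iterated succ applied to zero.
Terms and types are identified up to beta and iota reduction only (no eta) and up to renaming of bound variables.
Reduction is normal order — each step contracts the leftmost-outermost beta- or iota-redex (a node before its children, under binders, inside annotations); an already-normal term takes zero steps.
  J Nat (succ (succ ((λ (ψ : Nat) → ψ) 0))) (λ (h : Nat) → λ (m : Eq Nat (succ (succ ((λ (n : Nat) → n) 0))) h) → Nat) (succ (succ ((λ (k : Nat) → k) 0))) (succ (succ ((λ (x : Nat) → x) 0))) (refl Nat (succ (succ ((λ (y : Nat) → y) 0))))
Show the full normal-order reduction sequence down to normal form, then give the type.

reduction (normal order):
  J Nat (succ (succ ((λ (ψ : Nat) → ψ) 0))) (λ (h : Nat) → λ (m : Eq Nat (succ (succ ((λ (n : Nat) → n) 0))) h) → Nat) (succ (succ ((λ (k : Nat) → k) 0))) (succ (succ ((λ (x : Nat) → x) 0))) (refl Nat (succ (succ ((λ (y : Nat) → y) 0))))
  ~> succ (succ ((λ (ψ : Nat) → ψ) 0))
  ~> 2
type:
  Nat


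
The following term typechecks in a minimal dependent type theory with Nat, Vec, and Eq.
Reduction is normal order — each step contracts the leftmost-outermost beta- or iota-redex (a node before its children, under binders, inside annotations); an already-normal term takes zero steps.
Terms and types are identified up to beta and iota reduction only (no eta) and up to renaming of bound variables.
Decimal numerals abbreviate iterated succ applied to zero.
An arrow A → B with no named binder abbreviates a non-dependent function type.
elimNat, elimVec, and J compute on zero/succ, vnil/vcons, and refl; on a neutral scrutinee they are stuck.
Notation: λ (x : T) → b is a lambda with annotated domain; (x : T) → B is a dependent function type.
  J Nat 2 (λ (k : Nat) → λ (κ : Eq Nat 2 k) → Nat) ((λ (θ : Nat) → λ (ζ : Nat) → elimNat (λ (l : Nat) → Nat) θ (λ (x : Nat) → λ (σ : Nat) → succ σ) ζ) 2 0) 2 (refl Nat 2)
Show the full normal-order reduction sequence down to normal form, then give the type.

reduction (normal order):
  J Nat 2 (λ (k : Nat) → λ (κ : Eq Nat 2 k) → Nat) ((λ (θ : Nat) → λ (ζ : Nat) → elimNat (λ (l : Nat) → Nat) θ (λ (x : Nat) → λ (σ : Nat) → succ σ) ζ) 2 0) 2 (refl Nat 2)
  ~> (λ (k : Nat) → λ (κ : Nat) → elimNat (λ (θ : Nat) → Nat) k (λ (ζ : Nat) → λ (l : Nat) → succ l) κ) 2 0
  ~> (λ (k : Nat) → elimNat (λ (κ : Nat) → Nat) 2 (λ (θ : Nat) → λ (ζ : Nat) → succ ζ) k) 0
  ~> elimNat (λ (k : Nat) → Nat) 2 (λ (κ : Nat) → λ (θ : Nat) → succ θ) 0
  ~> 2
type:
  Nat


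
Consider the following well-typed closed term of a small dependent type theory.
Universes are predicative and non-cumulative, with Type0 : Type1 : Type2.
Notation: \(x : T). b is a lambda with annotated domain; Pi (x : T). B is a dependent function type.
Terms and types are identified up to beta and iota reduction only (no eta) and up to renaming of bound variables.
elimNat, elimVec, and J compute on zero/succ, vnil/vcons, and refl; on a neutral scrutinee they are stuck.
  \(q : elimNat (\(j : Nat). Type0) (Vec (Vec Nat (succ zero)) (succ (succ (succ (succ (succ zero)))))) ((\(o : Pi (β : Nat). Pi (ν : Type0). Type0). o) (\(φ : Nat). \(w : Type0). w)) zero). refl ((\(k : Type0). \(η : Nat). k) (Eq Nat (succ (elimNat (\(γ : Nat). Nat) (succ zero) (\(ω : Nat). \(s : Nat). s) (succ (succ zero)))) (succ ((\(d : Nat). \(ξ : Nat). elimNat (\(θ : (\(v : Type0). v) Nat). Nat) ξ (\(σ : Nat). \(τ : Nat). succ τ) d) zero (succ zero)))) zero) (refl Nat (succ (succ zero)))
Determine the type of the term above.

inferred type:
  Pi (q : Vec (Vec Nat (succ zero)) (succ (succ (succ (succ (succ zero)))))). Eq (Eq Nat (succ (succ zero)) (succ (succ zero))) (refl Nat (succ (succ zero))) (refl Nat (succ (succ zero)))


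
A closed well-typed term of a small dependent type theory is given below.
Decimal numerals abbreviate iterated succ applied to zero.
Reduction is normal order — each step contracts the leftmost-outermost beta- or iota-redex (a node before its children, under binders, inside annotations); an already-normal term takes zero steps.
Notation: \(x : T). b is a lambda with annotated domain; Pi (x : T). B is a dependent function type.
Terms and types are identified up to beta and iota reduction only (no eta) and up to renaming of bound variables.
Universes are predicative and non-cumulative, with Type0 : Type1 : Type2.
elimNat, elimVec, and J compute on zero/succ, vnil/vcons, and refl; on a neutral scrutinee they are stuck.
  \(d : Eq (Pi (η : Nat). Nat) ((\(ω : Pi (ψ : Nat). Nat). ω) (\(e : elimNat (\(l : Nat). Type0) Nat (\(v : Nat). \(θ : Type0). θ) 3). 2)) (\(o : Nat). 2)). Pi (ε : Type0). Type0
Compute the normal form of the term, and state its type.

reduced normal form:
  \(d : Eq (Pi (η : Nat). Nat) (\(ω : Nat). 2) (\(ψ : Nat). 2)). Pi (e : Type0). Type0
inferred type:
  Pi (d : Eq (Pi (η : Nat). Nat) (\(ω : Nat). 2) (\(ψ : Nat). 2)). Type1
observation: normalization takes exactly 11 steps under the normal-order strategy.


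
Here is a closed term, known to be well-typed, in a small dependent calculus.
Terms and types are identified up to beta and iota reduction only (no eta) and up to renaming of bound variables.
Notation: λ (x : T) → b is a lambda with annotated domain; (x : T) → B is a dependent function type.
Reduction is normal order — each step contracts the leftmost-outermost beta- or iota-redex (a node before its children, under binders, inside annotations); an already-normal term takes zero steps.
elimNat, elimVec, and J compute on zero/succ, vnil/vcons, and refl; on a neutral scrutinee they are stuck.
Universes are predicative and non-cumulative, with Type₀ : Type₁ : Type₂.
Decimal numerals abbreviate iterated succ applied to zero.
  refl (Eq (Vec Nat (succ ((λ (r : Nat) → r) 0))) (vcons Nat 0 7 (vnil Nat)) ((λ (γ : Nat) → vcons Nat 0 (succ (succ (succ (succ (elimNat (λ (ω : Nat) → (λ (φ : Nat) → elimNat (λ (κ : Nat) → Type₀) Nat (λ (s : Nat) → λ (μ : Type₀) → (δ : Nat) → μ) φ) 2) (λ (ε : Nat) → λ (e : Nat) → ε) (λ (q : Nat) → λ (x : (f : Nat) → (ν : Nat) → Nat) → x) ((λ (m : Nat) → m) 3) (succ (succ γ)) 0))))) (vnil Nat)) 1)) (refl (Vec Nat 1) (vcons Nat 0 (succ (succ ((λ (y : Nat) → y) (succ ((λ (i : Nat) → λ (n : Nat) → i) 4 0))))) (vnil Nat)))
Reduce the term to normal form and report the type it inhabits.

normal form:
  refl (Eq (Vec Nat 1) (vcons Nat 0 7 (vnil Nat)) (vcons Nat 0 7 (vnil Nat))) (refl (Vec Nat 1) (vcons Nat 0 7 (vnil Nat)))
type:
  Eq (Eq (Vec Nat 1) (vcons Nat 0 7 (vnil Nat)) (vcons Nat 0 7 (vnil Nat))) (refl (Vec Nat 1) (vcons Nat 0 7 (vnil Nat))) (refl (Vec Nat 1) (vcons Nat 0 7 (vnil Nat)))


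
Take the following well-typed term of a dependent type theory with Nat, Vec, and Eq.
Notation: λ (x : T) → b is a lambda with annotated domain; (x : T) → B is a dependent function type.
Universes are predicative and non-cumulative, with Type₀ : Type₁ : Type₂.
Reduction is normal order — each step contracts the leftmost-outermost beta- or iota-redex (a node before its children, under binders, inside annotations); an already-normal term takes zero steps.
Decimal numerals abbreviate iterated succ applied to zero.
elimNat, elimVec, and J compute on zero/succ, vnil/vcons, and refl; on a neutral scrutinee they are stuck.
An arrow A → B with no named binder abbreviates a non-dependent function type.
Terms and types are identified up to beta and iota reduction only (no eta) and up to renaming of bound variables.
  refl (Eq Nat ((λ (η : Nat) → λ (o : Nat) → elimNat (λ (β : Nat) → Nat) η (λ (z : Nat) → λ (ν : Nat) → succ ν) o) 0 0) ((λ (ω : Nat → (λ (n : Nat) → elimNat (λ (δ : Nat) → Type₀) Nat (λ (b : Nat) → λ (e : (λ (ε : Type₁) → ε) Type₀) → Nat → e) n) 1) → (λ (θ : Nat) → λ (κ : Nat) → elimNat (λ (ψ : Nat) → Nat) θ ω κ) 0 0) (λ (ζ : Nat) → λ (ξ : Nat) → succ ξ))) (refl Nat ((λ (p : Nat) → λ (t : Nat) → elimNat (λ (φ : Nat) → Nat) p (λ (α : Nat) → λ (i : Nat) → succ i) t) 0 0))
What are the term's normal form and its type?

normal form:
  refl (Eq Nat 0 0) (refl Nat 0)
inferred type:
  Eq (Eq Nat 0 0) (refl Nat 0) (refl Nat 0)
observation: normalization takes exactly 10 steps under the normal-order strategy.


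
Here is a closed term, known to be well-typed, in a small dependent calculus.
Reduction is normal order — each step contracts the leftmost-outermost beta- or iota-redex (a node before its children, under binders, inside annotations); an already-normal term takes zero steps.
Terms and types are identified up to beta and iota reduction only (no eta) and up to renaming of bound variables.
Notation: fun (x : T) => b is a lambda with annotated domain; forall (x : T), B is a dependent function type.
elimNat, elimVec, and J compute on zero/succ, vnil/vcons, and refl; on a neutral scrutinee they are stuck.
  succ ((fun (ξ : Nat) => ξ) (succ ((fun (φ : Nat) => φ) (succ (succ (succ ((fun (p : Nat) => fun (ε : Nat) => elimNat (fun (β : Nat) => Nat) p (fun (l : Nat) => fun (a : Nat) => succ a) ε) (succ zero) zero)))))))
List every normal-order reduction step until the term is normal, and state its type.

normal-order reduction sequence:
  succ ((fun (ξ : Nat) => ξ) (succ ((fun (φ : Nat) => φ) (succ (succ (succ ((fun (p : Nat) => fun (ε : Nat) => elimNat (fun (β : Nat) => Nat) p (fun (l : Nat) => fun (a : Nat) => succ a) ε) (succ zero) zero)))))))
  ~> succ (succ ((fun (ξ : Nat) => ξ) (succ (succ (succ ((fun (φ : Nat) => fun (p : Nat) => elimNat (fun (ε : Nat) => Nat) φ (fun (β : Nat) => fun (l : Nat) => succ l) p) (succ zero) zero))))))
  ~> succ (succ (succ (succ (succ ((fun (ξ : Nat) => fun (φ : Nat) => elimNat (fun (p : Nat) => Nat) ξ (fun (ε : Nat) => fun (β : Nat) => succ β) φ) (succ zero) zero)))))
  ~> succ (succ (succ (succ (succ ((fun (ξ : Nat) => elimNat (fun (φ : Nat) => Nat) (succ zero) (fun (p : Nat) => fun (ε : Nat) => succ ε) ξ) zero)))))
  ~> succ (succ (succ (succ (succ (elimNat (fun (ξ : Nat) => Nat) (succ zero) (fun (φ : Nat) => fun (p : Nat) => succ p) zero)))))
  ~> succ (succ (succ (succ (succ (succ zero)))))
inferred type:
  Nat


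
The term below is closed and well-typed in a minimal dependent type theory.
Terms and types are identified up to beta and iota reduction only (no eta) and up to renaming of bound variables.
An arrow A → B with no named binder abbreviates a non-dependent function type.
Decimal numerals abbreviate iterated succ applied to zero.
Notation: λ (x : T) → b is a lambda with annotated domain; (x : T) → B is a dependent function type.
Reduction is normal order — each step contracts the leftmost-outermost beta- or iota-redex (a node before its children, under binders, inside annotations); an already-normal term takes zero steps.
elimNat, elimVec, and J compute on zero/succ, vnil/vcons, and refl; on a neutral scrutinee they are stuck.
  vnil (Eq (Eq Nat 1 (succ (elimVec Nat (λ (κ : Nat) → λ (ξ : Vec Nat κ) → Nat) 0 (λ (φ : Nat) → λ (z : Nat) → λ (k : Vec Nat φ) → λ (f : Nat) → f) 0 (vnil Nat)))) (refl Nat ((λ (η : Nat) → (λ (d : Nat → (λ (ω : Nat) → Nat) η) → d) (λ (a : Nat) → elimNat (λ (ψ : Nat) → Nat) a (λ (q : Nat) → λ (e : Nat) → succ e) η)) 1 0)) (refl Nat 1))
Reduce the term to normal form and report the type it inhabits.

normal form:
  vnil (Eq (Eq Nat 1 1) (refl Nat 1) (refl Nat 1))
the term's type:
  Vec (Eq (Eq Nat 1 1) (refl Nat 1) (refl Nat 1)) 0


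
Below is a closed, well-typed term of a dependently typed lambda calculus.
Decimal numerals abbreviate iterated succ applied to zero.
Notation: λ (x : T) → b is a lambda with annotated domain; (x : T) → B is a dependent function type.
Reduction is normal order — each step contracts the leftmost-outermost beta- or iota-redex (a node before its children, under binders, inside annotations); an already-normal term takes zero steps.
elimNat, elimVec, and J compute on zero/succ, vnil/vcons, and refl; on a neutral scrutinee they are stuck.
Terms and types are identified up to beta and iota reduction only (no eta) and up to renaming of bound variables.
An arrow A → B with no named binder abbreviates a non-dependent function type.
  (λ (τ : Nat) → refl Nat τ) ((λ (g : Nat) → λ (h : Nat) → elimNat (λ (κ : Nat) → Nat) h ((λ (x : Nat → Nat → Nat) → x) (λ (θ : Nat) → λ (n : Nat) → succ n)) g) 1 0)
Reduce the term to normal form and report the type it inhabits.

normal form:
  refl Nat 1
the term's type:
  Eq Nat 1 1


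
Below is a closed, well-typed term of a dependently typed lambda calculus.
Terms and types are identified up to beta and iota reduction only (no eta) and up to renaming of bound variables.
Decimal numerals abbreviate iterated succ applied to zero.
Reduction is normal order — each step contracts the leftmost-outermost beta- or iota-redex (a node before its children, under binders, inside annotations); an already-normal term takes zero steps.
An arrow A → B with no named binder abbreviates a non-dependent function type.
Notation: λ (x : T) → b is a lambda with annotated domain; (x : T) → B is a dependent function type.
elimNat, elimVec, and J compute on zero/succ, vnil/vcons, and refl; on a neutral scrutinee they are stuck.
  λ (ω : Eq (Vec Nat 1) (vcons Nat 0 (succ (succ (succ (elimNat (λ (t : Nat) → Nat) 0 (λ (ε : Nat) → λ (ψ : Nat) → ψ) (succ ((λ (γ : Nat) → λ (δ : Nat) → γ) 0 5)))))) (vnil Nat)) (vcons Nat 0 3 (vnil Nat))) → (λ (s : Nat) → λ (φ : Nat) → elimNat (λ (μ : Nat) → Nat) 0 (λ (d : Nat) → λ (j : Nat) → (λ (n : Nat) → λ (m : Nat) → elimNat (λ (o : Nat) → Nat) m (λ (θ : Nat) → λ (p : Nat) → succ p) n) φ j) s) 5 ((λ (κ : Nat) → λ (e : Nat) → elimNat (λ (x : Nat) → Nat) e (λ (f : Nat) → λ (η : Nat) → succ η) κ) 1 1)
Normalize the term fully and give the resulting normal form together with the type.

reduced normal form:
  λ (ω : Eq (Vec Nat 1) (vcons Nat 0 3 (vnil Nat)) (vcons Nat 0 3 (vnil Nat))) → 10
type:
  Eq (Vec Nat 1) (vcons Nat 0 3 (vnil Nat)) (vcons Nat 0 3 (vnil Nat)) → Nat


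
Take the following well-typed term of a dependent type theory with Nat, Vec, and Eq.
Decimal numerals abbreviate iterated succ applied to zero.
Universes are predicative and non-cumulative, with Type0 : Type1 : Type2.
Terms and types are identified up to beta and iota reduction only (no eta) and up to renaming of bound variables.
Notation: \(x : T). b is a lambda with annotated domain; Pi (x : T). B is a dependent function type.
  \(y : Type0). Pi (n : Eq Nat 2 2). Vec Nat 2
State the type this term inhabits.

the term's type:
  Pi (y : Type0). Type0


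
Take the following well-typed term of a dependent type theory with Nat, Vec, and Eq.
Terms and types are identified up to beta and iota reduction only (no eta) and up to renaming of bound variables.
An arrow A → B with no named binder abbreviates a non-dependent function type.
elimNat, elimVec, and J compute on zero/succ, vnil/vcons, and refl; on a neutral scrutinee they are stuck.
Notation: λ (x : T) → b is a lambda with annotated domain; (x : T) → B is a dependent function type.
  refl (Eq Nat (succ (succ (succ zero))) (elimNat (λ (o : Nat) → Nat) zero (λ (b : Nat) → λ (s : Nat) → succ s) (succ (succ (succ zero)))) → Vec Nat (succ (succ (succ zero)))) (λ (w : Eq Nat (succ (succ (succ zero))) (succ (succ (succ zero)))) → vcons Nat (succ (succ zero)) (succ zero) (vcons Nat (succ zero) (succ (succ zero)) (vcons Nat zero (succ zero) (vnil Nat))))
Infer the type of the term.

inferred type:
  Eq (Eq Nat (succ (succ (succ zero))) (succ (succ (succ zero))) → Vec Nat (succ (succ (succ zero)))) (λ (o : Eq Nat (succ (succ (succ zero))) (succ (succ (succ zero)))) → vcons Nat (succ (succ zero)) (succ zero) (vcons Nat (succ zero) (succ (succ zero)) (vcons Nat zero (succ zero) (vnil Nat)))) (λ (b : Eq Nat (succ (succ (succ zero))) (succ (succ (succ zero)))) → vcons Nat (succ (succ zero)) (succ zero) (vcons Nat (succ zero) (succ (succ zero)) (vcons Nat zero (succ zero) (vnil Nat))))


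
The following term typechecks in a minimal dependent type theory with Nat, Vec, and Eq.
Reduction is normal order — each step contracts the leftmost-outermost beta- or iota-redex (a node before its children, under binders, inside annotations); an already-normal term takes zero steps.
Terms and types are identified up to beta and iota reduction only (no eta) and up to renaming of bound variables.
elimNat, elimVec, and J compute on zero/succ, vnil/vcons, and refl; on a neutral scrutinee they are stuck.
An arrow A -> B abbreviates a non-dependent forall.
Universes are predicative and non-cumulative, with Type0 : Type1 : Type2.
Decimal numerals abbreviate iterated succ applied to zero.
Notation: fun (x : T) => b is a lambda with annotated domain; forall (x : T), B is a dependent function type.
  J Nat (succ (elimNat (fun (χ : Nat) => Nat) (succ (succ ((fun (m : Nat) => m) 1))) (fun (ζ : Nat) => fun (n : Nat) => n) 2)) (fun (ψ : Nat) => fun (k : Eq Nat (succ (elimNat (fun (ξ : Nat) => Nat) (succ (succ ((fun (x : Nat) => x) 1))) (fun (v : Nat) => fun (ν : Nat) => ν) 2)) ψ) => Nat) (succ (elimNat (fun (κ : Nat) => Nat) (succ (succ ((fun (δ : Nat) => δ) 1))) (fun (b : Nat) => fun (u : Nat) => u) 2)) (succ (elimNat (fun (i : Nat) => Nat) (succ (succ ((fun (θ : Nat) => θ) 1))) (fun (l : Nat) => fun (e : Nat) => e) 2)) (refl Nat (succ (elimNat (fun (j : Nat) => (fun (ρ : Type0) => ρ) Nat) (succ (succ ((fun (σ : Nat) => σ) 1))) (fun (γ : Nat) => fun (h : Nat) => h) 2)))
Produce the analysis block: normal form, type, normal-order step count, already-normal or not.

reduced normal form:
  4
type:
  Nat
normal-order step count: 9
term was already normal: no
first contracted redex: a J iota-redex


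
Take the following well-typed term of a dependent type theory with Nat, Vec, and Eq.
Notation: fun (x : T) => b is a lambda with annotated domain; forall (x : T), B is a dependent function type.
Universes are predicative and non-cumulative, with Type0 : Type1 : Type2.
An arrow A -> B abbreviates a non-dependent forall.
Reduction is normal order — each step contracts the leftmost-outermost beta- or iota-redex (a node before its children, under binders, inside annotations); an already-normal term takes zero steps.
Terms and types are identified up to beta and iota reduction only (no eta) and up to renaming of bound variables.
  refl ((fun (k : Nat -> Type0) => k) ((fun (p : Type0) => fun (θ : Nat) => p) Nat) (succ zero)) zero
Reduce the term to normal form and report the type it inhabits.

resulting normal form:
  refl Nat zero
inferred type:
  Eq Nat zero zero
observation: the leftmost-outermost redex is a beta-redex, and normalization takes 3 steps.


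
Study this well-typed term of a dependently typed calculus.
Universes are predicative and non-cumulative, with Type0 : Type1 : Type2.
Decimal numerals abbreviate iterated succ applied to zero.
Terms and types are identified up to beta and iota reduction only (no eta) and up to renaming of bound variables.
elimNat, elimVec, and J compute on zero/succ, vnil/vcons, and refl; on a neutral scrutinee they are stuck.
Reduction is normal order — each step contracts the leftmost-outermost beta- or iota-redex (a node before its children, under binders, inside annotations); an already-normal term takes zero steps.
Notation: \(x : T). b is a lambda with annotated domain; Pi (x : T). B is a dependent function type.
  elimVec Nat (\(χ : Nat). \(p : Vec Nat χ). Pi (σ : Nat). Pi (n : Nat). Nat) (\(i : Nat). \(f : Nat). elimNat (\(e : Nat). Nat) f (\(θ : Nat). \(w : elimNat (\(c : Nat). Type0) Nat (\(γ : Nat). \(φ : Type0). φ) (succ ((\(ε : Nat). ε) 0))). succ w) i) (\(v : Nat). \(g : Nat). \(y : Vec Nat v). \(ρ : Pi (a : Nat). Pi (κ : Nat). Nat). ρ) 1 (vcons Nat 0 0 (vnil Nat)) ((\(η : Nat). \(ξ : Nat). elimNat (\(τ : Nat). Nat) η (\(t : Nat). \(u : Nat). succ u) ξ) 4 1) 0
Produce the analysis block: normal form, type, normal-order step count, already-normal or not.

reduced normal form:
  5
inferred type:
  Nat
steps to reach normal form (normal order): 35
term was already normal: no
first contracted redex: an elimVec iota-redex


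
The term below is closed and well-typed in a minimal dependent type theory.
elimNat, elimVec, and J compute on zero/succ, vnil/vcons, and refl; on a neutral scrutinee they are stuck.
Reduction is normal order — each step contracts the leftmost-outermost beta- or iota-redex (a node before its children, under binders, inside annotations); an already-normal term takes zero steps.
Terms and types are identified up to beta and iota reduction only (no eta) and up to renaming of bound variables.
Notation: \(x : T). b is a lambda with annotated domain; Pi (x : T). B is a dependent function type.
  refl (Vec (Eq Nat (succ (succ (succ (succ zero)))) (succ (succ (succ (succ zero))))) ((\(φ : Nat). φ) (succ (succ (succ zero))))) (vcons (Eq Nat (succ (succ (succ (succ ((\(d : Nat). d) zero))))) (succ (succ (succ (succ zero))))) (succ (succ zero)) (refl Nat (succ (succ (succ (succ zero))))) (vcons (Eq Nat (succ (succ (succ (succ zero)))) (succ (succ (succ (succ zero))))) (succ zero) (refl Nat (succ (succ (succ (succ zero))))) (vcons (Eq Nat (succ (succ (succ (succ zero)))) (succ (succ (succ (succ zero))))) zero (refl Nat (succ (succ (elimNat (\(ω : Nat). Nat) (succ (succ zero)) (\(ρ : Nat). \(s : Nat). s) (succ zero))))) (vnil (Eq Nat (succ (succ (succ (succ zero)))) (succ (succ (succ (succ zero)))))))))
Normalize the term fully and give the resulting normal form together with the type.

resulting normal form:
  refl (Vec (Eq Nat (succ (succ (succ (succ zero)))) (succ (succ (succ (succ zero))))) (succ (succ (succ zero)))) (vcons (Eq Nat (succ (succ (succ (succ zero)))) (succ (succ (succ (succ zero))))) (succ (succ zero)) (refl Nat (succ (succ (succ (succ zero))))) (vcons (Eq Nat (succ (succ (succ (succ zero)))) (succ (succ (succ (succ zero))))) (succ zero) (refl Nat (succ (succ (succ (succ zero))))) (vcons (Eq Nat (succ (succ (succ (succ zero)))) (succ (succ (succ (succ zero))))) zero (refl Nat (succ (succ (succ (succ zero))))) (vnil (Eq Nat (succ (succ (succ (succ zero)))) (succ (succ (succ (succ zero)))))))))
type:
  Eq (Vec (Eq Nat (succ (succ (succ (succ zero)))) (succ (succ (succ (succ zero))))) (succ (succ (succ zero)))) (vcons (Eq Nat (succ (succ (succ (succ zero)))) (succ (succ (succ (succ zero))))) (succ (succ zero)) (refl Nat (succ (succ (succ (succ zero))))) (vcons (Eq Nat (succ (succ (succ (succ zero)))) (succ (succ (succ (succ zero))))) (succ zero) (refl Nat (succ (succ (succ (succ zero))))) (vcons (Eq Nat (succ (succ (succ (succ zero)))) (succ (succ (succ (succ zero))))) zero (refl Nat (succ (succ (succ (succ zero))))) (vnil (Eq Nat (succ (succ (succ (succ zero)))) (succ (succ (succ (succ zero))))))))) (vcons (Eq Nat (succ (succ (succ (succ zero)))) (succ (succ (succ (succ zero))))) (succ (succ zero)) (refl Nat (succ (succ (succ (succ zero))))) (vcons (Eq Nat (succ (succ (succ (succ zero)))) (succ (succ (succ (succ zero))))) (succ zero) (refl Nat (succ (succ (succ (succ zero))))) (vcons (Eq Nat (succ (succ (succ (succ zero)))) (succ (succ (succ (succ zero))))) zero (refl Nat (succ (succ (succ (succ zero))))) (vnil (Eq Nat (succ (succ (succ (succ zero)))) (succ (succ (succ (succ zero)))))))))


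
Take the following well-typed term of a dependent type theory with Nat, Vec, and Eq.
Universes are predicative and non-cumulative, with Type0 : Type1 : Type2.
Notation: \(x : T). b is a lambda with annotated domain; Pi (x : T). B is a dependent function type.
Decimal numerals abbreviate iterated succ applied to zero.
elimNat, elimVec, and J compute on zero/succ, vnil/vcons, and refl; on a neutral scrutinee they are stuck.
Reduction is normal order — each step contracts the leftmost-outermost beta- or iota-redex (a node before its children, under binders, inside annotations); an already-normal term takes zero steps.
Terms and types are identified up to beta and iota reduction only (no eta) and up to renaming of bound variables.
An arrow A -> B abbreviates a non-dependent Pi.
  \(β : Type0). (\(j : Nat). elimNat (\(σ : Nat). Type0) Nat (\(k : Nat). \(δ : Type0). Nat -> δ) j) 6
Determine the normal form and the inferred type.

normal form:
  \(β : Type0). Nat -> Nat -> Nat -> Nat -> Nat -> Nat -> Nat
type:
  Type0 -> Type0


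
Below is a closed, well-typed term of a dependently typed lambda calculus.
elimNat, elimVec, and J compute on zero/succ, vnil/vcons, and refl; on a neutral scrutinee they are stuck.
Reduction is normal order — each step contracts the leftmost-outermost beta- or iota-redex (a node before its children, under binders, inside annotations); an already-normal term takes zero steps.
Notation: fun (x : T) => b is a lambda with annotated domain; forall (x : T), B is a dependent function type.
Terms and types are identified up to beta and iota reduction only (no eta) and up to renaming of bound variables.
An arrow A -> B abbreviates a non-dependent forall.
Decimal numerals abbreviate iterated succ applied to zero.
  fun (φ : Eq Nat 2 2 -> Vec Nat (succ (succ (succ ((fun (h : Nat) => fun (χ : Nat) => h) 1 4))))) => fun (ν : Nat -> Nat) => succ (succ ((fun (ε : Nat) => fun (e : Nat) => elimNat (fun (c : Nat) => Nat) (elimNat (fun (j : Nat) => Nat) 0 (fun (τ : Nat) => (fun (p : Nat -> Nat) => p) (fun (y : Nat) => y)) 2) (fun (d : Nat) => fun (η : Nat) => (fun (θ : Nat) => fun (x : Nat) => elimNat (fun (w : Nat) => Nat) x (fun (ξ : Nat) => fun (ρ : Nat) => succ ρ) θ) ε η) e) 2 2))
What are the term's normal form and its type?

resulting normal form:
  fun (φ : Eq Nat 2 2 -> Vec Nat 4) => fun (h : Nat -> Nat) => 6
type:
  (Eq Nat 2 2 -> Vec Nat 4) -> (Nat -> Nat) -> Nat
observation: the term reaches its normal form after 38 normal-order steps.


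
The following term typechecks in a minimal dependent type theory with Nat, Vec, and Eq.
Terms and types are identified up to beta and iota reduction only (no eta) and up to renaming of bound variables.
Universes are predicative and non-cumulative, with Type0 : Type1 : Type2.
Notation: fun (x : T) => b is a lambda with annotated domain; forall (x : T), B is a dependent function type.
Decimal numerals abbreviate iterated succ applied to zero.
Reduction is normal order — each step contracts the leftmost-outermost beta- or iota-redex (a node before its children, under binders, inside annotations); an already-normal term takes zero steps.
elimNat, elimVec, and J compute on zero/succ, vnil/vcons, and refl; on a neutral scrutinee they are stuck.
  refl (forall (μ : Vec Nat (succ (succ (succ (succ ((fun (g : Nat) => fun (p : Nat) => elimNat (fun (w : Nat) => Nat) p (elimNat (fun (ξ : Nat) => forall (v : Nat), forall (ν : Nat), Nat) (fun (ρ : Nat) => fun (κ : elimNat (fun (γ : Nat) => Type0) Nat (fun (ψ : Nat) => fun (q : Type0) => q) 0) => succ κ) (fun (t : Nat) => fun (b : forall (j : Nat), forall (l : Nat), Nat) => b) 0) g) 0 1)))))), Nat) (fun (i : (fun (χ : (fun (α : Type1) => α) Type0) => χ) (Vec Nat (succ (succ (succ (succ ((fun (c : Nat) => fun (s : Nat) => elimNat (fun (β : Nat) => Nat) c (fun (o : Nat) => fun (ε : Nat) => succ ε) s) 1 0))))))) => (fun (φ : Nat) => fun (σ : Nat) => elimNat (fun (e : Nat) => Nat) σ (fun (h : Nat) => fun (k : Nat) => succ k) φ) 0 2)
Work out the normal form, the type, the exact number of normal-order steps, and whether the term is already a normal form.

reduced normal form:
  refl (forall (μ : Vec Nat 5), Nat) (fun (g : Vec Nat 5) => 2)
type:
  Eq (forall (μ : Vec Nat 5), Nat) (fun (g : Vec Nat 5) => 2) (fun (p : Vec Nat 5) => 2)
steps to reach normal form (normal order): 10
already normal: no
first redex: a beta-redex
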